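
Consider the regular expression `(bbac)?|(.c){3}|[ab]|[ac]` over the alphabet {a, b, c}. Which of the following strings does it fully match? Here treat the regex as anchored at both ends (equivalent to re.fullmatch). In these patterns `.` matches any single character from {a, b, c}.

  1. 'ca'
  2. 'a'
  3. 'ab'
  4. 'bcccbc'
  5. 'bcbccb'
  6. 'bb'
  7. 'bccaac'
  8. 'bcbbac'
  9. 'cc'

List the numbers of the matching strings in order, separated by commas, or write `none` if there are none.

2, 4

1 → no match
2 → match
3 → no match
4 → match
5 → no match
6 → no match
7 → no match
8 → no match
9 → no match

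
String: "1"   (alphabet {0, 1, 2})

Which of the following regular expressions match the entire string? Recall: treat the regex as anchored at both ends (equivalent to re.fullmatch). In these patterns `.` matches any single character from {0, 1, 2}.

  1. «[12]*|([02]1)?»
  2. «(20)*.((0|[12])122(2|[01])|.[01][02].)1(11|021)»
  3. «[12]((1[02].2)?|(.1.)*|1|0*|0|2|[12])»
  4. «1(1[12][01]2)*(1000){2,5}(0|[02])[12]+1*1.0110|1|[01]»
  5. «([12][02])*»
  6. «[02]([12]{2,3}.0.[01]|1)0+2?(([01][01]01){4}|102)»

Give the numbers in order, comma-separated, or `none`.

1, 3, 4

1 → match
2 → no match
3 → match
4 → match
5 → no match
6 → no match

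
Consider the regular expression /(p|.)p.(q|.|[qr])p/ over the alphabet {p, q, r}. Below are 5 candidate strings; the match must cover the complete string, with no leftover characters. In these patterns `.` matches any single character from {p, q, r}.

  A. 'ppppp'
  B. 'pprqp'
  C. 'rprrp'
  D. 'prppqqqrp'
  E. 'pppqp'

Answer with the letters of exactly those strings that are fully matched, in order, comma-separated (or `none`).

A → match
B → match
C → match
D → no match
E → match

A, B, C, E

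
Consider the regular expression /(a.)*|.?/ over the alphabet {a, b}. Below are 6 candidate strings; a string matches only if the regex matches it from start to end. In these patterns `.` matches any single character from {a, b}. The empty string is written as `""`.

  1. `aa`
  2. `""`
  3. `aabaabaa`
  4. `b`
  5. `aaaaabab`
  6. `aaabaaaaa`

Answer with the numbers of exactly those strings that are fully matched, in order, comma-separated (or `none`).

1, 2, 4, 5

1 → match
2 → match
3 → no match
4 → match
5 → match
6 → no match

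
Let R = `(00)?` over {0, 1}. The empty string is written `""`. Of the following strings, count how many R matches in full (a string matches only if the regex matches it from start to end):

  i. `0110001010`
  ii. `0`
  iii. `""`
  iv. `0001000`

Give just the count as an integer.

i → no match
ii → no match
iii → match
iv → no match
Total matched: 1

1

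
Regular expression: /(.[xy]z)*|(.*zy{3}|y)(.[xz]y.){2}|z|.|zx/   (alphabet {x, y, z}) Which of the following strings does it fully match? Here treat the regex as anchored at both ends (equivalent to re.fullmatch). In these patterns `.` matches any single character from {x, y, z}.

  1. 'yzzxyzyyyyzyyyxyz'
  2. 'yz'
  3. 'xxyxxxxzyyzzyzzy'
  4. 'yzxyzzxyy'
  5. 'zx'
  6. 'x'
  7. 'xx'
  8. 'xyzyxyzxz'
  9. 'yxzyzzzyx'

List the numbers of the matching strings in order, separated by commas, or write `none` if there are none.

1 → match
2. 'yz' → no match
3 → no match
4. 'yzxyzzxyy' → match
5. 'zx' → match
6. 'x' → match
7. 'xx' → no match
8. 'xyzyxyzxz' → no match
9. 'yxzyzzzyx' → match

1, 4, 5, 6, 9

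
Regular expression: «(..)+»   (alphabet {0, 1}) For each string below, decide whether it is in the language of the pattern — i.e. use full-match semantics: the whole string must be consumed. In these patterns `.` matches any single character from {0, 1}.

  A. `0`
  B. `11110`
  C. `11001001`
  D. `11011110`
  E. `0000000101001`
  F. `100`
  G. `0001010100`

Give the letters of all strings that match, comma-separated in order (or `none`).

A → no match
B → no match
C → match
D → match
E → no match
F → no match
G → match

C, D, G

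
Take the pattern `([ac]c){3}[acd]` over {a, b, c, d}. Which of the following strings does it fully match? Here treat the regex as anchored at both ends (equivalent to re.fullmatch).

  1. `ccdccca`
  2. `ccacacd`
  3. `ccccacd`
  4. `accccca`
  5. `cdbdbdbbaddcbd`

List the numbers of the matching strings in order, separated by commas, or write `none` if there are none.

2, 3, 4

1. `ccdccca` → no match
2. `ccacacd` → match
3. `ccccacd` → match
4. `accccca` → match
5 → no match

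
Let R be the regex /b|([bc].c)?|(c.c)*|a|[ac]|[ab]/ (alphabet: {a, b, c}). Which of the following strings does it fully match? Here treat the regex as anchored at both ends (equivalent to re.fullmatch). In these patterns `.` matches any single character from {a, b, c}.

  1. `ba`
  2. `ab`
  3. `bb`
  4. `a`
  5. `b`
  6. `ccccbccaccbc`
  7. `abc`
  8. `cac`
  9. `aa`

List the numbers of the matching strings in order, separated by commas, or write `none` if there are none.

1 → no match
2 → no match
3 → no match
4 → match
5 → match
6 → match
7 → no match
8 → match
9 → no match

4, 5, 6, 8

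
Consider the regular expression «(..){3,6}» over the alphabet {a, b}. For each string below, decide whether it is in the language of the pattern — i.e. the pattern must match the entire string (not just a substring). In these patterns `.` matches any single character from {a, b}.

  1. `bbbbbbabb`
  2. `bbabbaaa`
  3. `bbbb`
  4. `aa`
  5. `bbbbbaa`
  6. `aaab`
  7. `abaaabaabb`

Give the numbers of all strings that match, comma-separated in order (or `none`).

1 → no match
2 → match
3 → no match
4 → no match
5 → no match
6 → no match
7 → match

2, 7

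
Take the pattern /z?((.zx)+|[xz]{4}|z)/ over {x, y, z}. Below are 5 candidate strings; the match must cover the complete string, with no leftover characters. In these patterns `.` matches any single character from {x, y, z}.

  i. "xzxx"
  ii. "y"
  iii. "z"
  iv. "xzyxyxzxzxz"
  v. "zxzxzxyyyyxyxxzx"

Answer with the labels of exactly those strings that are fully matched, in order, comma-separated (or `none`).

i, iii

i → match
ii → no match
iii → match
iv → no match
v → no match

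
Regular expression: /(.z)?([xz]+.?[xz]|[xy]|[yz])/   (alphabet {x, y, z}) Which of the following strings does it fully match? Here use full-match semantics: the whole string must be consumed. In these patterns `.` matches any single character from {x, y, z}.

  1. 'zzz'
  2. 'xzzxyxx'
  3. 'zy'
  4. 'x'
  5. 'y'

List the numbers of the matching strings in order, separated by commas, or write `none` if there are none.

1 → match
2 → no match
3 → no match
4 → match
5 → match

1, 4, 5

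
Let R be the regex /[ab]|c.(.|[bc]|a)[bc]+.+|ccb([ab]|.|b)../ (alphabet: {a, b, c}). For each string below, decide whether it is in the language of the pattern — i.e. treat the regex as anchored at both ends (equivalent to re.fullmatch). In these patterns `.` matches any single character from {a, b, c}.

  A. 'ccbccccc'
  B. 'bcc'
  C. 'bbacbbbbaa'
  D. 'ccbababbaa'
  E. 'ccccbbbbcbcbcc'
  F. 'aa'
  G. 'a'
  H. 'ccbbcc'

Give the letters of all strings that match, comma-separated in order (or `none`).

A, E, G, H

A. 'ccbccccc' → match
B. 'bcc' → no match
C. 'bbacbbbbaa' → no match
D. 'ccbababbaa' → no match
E → match
F. 'aa' → no match
G. 'a' → match
H. 'ccbbcc' → match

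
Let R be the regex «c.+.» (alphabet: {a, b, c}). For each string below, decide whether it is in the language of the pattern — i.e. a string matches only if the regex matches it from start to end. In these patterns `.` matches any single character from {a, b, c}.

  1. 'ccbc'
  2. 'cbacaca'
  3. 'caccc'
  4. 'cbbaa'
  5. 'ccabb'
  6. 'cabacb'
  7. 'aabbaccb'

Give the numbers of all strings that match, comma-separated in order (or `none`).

1 → match
2 → match
3 → match
4 → match
5 → match
6 → match
7 → no match — must start with 'c'

1, 2, 3, 4, 5, 6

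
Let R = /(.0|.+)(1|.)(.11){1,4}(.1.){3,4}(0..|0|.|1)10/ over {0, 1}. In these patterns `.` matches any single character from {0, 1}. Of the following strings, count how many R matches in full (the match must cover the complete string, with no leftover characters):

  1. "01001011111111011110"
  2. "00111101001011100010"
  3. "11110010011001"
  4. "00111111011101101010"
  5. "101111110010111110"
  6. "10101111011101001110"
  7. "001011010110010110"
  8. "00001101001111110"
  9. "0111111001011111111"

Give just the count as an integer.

1 → match
2 → match
3 → no match — must end with "10"
4 → match
5 → match
6 → match
7 → match
8 → no match
9 → no match — must end with "10"
Total matched: 6

6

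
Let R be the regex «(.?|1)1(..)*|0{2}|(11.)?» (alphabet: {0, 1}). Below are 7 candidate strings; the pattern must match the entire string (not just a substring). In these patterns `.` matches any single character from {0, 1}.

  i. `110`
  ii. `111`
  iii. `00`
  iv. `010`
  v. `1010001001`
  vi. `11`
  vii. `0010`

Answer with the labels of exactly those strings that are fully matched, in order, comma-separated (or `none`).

i. `110` → match
ii. `111` → match
iii. `00` → match
iv. `010` → no match
v. `1010001001` → no match
vi. `11` → match
vii. `0010` → no match

i, ii, iii, vi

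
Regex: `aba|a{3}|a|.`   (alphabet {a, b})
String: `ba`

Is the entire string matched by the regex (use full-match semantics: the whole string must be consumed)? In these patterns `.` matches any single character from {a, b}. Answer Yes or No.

No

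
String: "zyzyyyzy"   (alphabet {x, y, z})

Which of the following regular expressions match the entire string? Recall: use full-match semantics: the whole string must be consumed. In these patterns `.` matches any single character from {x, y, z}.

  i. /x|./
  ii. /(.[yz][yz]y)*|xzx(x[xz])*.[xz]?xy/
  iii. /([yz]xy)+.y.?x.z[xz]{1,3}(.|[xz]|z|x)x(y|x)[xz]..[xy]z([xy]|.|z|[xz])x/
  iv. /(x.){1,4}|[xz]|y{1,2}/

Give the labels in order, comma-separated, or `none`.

ii

i → no match
ii → match
iii → no match — must end with "x"
iv → no match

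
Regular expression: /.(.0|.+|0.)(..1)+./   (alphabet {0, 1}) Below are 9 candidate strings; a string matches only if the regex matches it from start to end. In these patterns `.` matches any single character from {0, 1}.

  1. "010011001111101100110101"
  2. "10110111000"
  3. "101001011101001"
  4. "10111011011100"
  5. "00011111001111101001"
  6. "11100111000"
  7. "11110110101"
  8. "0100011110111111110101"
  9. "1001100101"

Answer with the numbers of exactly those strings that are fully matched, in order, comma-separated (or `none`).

1 → no match
2 → no match
3 → no match
4 → no match
5 → no match
6 → no match
7 → no match
8 → no match
9 → no match

none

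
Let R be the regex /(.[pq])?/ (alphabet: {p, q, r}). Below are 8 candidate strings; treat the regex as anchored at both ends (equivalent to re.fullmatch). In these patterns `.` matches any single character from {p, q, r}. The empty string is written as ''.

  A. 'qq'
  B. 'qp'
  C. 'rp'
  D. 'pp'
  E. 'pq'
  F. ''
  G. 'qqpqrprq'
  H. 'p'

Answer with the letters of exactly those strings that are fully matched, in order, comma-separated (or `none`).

A, B, C, D, E, F

A → match
B → match
C → match
D → match
E → match
F → match
G → no match
H → no match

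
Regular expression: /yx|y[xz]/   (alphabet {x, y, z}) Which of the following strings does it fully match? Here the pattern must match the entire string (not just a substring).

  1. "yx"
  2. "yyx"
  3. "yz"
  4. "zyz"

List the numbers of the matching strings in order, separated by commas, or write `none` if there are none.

1. "yx" → match
2. "yyx" → no match
3. "yz" → match
4. "zyz" → no match

1, 3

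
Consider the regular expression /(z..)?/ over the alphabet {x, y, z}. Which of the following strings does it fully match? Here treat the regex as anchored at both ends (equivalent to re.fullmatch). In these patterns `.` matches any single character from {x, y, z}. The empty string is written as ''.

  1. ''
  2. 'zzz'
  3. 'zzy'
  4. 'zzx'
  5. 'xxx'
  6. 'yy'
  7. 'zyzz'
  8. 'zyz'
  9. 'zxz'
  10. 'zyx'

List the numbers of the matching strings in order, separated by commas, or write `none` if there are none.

1, 2, 3, 4, 8, 9, 10

1 → match
2 → match
3 → match
4 → match
5 → no match
6 → no match
7 → no match
8 → match
9 → match
10 → match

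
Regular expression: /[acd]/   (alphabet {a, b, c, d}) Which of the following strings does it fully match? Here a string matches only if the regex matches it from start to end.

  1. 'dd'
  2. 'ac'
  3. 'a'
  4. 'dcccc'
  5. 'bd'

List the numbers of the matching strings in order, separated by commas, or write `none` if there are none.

1 → no match
2 → no match
3 → match
4 → no match
5 → no match

3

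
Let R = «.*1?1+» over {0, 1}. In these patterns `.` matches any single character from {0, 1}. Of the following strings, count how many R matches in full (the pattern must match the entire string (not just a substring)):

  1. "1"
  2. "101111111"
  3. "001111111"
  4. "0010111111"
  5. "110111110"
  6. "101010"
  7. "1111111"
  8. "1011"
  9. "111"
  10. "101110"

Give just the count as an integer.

1 → match
2 → match
3 → match
4 → match
5 → no match — must end with "1"
6 → no match — must end with "1"
7 → match
8 → match
9 → match
10 → no match — must end with "1"
Total matched: 7

7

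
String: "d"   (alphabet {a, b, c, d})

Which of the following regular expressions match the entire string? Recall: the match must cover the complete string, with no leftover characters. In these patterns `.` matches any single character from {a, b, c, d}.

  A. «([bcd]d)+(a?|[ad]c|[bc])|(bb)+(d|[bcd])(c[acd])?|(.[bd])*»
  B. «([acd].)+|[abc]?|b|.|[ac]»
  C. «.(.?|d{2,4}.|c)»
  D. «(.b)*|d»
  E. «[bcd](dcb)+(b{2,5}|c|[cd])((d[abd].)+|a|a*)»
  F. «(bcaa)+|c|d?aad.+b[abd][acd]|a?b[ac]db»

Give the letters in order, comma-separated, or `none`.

B, C, D

A → no match
B → match
C → match
D → match
E → no match
F → no match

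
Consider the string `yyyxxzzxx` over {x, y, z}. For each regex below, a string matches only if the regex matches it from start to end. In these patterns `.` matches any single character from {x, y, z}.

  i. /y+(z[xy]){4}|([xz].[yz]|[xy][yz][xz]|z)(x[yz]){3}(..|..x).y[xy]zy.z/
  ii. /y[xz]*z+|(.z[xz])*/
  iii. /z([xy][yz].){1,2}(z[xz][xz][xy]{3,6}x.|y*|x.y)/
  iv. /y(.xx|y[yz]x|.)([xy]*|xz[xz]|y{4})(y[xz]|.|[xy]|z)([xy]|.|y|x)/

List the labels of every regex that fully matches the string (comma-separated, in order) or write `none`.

i → no match
ii → no match
iii → no match — must start with `z`
iv → match

iv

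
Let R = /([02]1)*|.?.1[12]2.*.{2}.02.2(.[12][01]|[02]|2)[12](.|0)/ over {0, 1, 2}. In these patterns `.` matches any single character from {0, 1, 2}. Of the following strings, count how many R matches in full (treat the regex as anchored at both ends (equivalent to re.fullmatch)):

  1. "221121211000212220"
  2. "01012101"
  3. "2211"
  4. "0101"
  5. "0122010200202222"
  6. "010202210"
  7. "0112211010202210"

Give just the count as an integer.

5

1 → match
2 → match
3 → no match
4 → match
5 → match
6 → no match
7 → match
Total matched: 5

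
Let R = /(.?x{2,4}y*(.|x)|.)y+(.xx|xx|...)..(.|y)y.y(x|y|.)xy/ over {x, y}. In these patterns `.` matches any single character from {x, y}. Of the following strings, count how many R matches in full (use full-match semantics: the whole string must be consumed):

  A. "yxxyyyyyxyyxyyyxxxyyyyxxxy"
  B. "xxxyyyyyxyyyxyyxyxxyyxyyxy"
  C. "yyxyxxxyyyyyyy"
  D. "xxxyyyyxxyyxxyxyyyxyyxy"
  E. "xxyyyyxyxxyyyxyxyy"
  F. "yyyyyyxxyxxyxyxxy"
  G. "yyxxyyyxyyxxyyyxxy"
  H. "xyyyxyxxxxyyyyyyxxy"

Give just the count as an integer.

A → no match
B → no match
C → no match — must end with "xy"
D → no match
E → no match — must end with "xy"
F → match
G → no match
H → no match
Total matched: 1

1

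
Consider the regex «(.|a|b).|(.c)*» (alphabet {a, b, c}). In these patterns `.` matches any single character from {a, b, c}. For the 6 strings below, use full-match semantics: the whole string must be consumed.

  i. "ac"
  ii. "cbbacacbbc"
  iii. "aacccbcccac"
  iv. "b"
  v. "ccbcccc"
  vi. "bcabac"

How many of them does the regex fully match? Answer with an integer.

i → match
ii → no match
iii → no match
iv → no match
v → no match
vi → no match
Total matched: 1

1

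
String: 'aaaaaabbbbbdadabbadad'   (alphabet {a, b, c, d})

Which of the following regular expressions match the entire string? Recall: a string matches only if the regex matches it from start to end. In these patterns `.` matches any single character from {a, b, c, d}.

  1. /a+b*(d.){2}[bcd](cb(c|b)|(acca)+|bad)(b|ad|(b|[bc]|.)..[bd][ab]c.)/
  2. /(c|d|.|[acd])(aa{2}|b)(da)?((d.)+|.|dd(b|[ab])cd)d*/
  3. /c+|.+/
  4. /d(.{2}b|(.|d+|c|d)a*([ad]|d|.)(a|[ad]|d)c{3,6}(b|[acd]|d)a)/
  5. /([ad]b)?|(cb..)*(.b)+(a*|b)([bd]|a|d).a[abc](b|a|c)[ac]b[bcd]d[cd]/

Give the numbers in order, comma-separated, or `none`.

1 → match
2 → no match
3 → match
4 → no match — must start with 'd'
5 → no match

1, 3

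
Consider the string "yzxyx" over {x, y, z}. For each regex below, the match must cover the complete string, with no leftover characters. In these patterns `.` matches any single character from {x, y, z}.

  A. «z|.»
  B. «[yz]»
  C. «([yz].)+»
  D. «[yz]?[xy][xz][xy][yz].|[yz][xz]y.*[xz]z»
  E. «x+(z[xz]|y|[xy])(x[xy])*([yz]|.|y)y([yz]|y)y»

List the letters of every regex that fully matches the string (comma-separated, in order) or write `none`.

D

A → no match
B → no match
C → no match
D → match
E → no match — must start with "x"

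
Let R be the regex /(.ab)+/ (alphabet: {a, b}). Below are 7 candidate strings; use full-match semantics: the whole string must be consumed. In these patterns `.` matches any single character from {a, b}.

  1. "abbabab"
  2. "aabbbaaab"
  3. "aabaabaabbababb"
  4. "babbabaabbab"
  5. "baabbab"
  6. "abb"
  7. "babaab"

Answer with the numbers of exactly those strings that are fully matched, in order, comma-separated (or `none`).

1 → no match
2 → no match
3 → no match — must end with "ab"
4 → match
5 → no match
6 → no match — must end with "ab"
7 → match

4, 7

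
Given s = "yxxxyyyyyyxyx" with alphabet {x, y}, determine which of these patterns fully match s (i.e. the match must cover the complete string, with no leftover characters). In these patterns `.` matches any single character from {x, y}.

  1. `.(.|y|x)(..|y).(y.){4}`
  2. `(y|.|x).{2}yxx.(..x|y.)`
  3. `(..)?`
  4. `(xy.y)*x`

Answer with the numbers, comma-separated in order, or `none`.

1

1 → match
2 → no match
3 → no match
4 → no match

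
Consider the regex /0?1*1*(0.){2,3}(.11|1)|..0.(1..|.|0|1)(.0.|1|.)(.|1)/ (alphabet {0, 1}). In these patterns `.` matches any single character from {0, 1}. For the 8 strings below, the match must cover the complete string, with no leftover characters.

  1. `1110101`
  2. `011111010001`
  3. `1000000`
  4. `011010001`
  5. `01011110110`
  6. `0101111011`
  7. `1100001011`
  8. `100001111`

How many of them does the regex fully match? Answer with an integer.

1 → no match
2 → no match
3 → match
4 → no match
5 → no match
6 → no match
7 → no match
8 → no match
Total matched: 1

1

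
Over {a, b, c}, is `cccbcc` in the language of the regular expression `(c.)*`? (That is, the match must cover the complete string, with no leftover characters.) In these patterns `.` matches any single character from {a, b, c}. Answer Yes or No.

Yes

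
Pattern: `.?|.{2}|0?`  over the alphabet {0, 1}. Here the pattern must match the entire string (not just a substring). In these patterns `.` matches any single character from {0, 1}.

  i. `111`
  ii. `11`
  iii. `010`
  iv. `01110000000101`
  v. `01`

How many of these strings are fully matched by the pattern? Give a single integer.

i → no match
ii → match
iii → no match
iv → no match
v → match
Total matched: 2

2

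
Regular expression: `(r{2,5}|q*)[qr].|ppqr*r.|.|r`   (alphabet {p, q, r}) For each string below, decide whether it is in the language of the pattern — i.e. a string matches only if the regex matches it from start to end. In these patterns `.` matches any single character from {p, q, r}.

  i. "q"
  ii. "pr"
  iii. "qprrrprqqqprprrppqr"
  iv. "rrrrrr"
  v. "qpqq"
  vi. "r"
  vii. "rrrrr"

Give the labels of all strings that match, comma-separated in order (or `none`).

i, iv, vi, vii

i → match
ii → no match
iii → no match
iv → match
v → no match
vi → match
vii → match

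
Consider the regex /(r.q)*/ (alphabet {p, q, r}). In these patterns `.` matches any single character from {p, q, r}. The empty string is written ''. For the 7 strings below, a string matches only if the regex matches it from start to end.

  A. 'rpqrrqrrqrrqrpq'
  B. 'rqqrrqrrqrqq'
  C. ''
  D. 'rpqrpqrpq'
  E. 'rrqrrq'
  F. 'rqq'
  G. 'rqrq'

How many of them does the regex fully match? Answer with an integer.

A → match
B → match
C → match
D → match
E → match
F → match
G → no match
Total matched: 6

6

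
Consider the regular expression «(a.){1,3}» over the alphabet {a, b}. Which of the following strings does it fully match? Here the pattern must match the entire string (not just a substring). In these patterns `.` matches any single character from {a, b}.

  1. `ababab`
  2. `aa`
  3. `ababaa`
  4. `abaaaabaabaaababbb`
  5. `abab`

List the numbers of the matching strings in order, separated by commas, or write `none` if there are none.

1, 2, 3, 5

1 → match
2 → match
3 → match
4 → no match
5 → match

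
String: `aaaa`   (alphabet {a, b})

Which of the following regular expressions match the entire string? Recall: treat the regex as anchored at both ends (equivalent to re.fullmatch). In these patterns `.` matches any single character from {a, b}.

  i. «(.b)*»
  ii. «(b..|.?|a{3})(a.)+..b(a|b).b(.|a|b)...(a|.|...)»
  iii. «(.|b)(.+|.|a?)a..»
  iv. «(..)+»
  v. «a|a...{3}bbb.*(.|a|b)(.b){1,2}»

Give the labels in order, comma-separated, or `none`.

i → no match
ii → no match
iii → match
iv → match
v → no match

iii, iv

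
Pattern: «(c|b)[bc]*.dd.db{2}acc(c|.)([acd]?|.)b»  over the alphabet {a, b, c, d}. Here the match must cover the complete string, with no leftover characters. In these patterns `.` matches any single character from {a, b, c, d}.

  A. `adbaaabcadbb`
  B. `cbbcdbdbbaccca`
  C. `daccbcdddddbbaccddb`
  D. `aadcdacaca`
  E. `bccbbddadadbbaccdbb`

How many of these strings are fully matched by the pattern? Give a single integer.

0

A. `adbaaabcadbb` → no match
B → no match — must end with `b`
C → no match
D. `aadcdacaca` → no match — must end with `b`
E → no match
Total matched: 0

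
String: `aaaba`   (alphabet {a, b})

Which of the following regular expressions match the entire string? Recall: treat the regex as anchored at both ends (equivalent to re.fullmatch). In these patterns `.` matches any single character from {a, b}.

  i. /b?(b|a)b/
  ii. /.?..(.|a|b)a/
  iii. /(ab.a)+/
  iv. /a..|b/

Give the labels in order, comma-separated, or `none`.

ii

i → no match — must end with `b`
ii → match
iii → no match — must start with `ab`
iv → no match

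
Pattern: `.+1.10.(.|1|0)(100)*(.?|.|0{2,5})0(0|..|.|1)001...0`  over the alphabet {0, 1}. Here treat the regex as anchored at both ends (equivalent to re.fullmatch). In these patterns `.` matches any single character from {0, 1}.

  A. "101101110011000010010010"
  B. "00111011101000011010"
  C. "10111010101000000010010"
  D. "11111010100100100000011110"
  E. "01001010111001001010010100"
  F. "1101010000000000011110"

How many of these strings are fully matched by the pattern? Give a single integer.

5

A → match
B → no match
C → match
D → match
E → match
F → match
Total matched: 5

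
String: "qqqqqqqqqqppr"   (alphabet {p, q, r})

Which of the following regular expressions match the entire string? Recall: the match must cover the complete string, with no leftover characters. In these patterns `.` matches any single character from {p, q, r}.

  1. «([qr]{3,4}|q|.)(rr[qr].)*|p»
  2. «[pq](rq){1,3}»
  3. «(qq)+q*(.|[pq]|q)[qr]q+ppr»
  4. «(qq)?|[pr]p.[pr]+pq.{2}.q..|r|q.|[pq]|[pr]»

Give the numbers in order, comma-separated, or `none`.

1 → no match
2 → no match — must end with "rq"
3 → match
4 → no match

3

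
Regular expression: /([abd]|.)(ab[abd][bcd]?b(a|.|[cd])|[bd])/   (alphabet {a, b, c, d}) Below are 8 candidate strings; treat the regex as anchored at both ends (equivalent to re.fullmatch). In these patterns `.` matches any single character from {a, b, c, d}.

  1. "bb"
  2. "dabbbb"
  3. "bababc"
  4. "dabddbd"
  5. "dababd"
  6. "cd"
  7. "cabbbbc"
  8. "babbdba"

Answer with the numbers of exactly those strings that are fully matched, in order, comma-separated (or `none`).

1 → match
2 → match
3 → match
4 → match
5 → match
6 → match
7 → match
8 → match

1, 2, 3, 4, 5, 6, 7, 8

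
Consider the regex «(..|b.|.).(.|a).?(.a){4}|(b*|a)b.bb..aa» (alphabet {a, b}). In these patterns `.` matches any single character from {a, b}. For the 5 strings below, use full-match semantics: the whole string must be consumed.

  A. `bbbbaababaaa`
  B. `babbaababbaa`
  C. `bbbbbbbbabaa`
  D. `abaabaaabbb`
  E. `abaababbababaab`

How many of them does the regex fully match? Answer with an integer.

A → match
B → no match
C → match
D → no match
E → no match
Total matched: 2

2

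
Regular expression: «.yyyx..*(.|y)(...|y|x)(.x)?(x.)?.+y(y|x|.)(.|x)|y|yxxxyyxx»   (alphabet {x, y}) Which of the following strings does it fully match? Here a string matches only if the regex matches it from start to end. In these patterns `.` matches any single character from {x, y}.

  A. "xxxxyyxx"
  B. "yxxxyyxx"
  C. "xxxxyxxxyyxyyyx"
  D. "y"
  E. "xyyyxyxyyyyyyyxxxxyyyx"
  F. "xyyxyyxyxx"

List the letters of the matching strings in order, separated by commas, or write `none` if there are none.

B, D, E

A. "xxxxyyxx" → no match
B. "yxxxyyxx" → match
C → no match
D. "y" → match
E → match
F. "xyyxyyxyxx" → no match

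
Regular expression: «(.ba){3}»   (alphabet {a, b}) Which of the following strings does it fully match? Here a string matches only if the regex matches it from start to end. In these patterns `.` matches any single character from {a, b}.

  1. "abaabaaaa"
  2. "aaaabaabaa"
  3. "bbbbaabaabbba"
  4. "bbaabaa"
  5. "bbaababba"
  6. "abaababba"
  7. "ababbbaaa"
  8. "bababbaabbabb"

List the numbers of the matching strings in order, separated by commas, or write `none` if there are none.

5, 6

1. "abaabaaaa" → no match — must end with "ba"
2. "aaaabaabaa" → no match — must end with "ba"
3 → no match
4. "bbaabaa" → no match — must end with "ba"
5. "bbaababba" → match
6. "abaababba" → match
7. "ababbbaaa" → no match — must end with "ba"
8 → no match — must end with "ba"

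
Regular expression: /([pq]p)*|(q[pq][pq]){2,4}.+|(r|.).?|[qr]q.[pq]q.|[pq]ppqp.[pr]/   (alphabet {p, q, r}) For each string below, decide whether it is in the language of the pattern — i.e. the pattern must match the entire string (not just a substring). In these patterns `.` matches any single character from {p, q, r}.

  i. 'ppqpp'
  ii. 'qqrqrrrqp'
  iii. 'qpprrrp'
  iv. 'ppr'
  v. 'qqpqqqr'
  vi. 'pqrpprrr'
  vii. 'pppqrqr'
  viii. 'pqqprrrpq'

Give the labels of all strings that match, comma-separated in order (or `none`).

i → no match
ii → no match
iii → no match
iv → no match
v → match
vi → no match
vii → no match
viii → no match

v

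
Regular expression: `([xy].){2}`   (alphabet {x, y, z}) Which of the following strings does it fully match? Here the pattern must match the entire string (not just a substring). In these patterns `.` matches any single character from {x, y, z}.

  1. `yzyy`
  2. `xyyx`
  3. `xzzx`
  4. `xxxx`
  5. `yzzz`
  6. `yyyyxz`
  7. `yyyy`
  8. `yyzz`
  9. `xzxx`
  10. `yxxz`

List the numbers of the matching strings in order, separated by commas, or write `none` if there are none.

1, 2, 4, 7, 9, 10

1 → match
2 → match
3 → no match
4 → match
5 → no match
6 → no match
7 → match
8 → no match
9 → match
10 → match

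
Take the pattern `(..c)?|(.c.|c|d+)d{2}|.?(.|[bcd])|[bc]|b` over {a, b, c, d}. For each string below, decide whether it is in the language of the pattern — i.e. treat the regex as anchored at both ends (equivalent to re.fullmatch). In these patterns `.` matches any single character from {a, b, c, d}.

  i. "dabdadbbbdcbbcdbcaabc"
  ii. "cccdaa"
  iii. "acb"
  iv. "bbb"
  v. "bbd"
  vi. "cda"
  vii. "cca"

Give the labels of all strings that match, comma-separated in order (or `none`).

none

i → no match
ii. "cccdaa" → no match
iii. "acb" → no match
iv. "bbb" → no match
v. "bbd" → no match
vi. "cda" → no match
vii. "cca" → no match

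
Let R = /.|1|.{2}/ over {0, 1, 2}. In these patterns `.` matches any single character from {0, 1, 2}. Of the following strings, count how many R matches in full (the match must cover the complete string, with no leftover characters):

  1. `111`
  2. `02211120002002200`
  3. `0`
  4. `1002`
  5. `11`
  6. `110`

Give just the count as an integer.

2

1 → no match
2 → no match
3 → match
4 → no match
5 → match
6 → no match
Total matched: 2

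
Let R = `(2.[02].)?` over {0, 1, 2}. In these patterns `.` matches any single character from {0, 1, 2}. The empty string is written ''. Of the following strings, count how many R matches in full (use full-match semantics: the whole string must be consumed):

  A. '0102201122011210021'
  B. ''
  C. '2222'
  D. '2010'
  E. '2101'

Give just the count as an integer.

3

A → no match
B. '' → match
C. '2222' → match
D. '2010' → no match
E. '2101' → match
Total matched: 3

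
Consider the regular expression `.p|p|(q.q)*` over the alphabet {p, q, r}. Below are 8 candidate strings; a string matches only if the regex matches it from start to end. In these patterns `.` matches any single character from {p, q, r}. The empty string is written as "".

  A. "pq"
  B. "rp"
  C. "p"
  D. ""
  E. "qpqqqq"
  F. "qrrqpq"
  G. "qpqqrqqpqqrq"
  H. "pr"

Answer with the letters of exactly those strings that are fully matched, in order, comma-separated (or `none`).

A → no match
B → match
C → match
D → match
E → match
F → no match
G → match
H → no match

B, C, D, E, G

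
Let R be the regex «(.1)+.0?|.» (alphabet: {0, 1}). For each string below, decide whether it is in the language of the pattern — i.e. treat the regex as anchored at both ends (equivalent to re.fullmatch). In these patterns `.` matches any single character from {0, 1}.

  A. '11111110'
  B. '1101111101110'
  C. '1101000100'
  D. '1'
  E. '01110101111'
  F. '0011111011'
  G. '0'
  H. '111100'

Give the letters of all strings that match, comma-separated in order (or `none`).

A → match
B → match
C → no match
D → match
E → match
F → no match
G → match
H → match

A, B, D, E, G, H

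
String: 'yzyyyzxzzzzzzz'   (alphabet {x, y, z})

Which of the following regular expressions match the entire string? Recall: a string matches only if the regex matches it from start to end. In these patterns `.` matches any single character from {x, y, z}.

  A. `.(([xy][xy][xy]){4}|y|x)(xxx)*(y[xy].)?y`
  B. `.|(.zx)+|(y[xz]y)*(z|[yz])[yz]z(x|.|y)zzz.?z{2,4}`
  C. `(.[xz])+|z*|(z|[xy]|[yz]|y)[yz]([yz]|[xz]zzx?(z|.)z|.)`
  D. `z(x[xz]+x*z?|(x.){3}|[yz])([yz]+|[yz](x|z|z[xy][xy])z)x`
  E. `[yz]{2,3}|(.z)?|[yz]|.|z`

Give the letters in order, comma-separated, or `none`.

A → no match — must end with 'y'
B → match
C → no match
D → no match — must start with 'z'
E → no match

B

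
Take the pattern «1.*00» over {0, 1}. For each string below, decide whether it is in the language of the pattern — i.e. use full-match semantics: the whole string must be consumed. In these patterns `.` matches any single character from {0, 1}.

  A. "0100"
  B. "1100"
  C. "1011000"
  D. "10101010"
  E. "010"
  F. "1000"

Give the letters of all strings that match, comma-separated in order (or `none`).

B, C, F

A → no match — must start with "1"
B → match
C → match
D → no match — must end with "00"
E → no match — must start with "1"
F → match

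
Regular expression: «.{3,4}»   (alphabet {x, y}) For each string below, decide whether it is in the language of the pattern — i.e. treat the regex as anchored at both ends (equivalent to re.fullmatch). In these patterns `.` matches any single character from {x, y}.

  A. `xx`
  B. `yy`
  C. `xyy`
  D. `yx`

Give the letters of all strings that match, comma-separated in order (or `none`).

C

A. `xx` → no match
B. `yy` → no match
C. `xyy` → match
D. `yx` → no match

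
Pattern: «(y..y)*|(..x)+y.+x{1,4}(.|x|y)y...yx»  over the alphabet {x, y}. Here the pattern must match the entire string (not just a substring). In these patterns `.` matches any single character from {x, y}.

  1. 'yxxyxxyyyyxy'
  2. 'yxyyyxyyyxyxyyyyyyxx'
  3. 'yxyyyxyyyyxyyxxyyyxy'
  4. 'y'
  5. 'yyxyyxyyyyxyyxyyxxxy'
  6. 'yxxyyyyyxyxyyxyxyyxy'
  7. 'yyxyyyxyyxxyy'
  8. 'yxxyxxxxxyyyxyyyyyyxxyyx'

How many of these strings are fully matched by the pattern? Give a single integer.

1. 'yxxyxxyyyyxy' → no match
2 → no match
3 → match
4. 'y' → no match
5 → no match
6 → no match
7 → no match
8 → no match
Total matched: 1

1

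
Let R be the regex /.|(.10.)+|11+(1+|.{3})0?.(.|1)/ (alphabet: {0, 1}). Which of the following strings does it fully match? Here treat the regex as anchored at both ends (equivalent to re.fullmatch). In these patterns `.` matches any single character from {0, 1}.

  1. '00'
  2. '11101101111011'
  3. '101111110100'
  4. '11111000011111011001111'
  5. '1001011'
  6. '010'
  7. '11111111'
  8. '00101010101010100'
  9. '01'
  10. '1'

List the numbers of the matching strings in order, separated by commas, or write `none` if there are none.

7, 10

1 → no match
2 → no match
3 → no match
4 → no match
5 → no match
6 → no match
7 → match
8 → no match
9 → no match
10 → match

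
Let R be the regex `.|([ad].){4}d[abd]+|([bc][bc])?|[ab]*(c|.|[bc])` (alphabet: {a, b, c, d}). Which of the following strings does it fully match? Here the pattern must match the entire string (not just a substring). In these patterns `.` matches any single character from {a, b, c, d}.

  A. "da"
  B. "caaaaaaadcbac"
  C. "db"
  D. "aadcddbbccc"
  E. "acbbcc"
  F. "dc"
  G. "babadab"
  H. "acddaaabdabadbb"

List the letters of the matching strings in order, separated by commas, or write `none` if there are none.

H

A. "da" → no match
B → no match
C. "db" → no match
D. "aadcddbbccc" → no match
E. "acbbcc" → no match
F. "dc" → no match
G. "babadab" → no match
H → match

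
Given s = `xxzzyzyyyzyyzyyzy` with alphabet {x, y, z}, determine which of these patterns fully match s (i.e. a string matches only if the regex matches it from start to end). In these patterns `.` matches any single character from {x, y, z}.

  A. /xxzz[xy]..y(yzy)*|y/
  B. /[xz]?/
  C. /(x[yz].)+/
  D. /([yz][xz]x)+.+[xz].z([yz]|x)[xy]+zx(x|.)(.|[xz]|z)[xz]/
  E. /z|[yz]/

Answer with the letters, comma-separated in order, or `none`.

A

A → match
B → no match
C → no match
D → no match
E → no match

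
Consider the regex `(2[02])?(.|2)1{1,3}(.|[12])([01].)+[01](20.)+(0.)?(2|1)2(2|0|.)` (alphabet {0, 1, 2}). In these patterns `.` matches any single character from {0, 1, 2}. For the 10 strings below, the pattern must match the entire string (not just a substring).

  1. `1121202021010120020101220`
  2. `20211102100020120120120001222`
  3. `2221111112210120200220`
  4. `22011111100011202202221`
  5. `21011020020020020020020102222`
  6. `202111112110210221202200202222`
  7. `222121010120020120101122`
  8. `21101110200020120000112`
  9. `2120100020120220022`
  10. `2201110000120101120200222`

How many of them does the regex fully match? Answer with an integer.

1 → match
2 → no match
3 → no match
4 → match
5 → match
6 → no match
7 → match
8 → no match
9 → no match
10 → match
Total matched: 5

5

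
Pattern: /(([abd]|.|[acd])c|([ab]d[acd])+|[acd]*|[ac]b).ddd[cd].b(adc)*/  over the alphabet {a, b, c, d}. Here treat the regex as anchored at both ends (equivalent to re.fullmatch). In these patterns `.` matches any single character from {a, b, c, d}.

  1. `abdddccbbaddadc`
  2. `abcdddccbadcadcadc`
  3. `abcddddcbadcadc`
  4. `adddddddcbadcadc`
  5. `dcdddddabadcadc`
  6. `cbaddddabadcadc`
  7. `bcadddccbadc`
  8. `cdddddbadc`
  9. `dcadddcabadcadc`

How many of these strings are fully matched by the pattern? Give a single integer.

1 → no match
2 → match
3 → match
4 → match
5 → match
6 → match
7 → match
8 → match
9 → match
Total matched: 8

8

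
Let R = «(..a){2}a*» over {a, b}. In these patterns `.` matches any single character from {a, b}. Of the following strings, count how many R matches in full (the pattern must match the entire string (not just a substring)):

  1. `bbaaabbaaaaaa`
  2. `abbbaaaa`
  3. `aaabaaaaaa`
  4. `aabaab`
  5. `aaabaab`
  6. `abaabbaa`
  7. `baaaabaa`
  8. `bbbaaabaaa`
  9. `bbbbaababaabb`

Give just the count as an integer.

1 → no match
2 → no match
3 → match
4 → no match
5 → no match
6 → no match
7 → no match
8 → no match
9 → no match
Total matched: 1

1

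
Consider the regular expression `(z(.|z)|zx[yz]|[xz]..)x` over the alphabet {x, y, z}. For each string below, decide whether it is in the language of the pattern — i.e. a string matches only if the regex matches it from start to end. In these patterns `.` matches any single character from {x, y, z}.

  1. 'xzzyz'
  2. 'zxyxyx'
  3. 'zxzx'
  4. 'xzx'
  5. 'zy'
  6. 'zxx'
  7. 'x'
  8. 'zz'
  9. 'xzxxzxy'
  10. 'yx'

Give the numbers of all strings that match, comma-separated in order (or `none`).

3, 6

1 → no match — must end with 'x'
2 → no match
3 → match
4 → no match
5 → no match — must end with 'x'
6 → match
7 → no match
8 → no match — must end with 'x'
9 → no match — must end with 'x'
10 → no match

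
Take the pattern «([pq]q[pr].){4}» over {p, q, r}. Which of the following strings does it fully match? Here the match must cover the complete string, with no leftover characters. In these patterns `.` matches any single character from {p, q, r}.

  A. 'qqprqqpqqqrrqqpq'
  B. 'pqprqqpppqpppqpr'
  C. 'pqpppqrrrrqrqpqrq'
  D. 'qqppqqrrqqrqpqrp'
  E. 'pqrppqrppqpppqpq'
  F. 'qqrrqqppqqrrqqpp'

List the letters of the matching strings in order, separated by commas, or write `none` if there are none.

A → match
B → match
C → no match
D → match
E → match
F → match

A, B, D, E, F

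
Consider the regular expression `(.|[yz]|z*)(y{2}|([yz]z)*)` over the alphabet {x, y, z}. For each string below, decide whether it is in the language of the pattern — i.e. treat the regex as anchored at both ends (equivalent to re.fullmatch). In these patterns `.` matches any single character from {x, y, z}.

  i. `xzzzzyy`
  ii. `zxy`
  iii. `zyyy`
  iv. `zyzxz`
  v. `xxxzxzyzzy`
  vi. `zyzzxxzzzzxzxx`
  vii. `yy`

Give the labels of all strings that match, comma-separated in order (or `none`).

vii

i → no match
ii → no match
iii → no match
iv → no match
v → no match
vi → no match
vii → match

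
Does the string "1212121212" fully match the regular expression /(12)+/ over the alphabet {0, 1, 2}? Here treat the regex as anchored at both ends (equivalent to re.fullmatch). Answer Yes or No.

Yes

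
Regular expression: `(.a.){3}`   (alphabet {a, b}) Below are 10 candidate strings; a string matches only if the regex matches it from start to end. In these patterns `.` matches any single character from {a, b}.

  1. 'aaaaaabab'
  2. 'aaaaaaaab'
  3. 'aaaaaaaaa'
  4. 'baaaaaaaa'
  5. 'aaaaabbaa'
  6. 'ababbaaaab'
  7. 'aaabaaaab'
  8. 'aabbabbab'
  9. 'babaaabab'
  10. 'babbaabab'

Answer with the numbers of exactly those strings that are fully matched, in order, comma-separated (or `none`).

1, 2, 3, 4, 5, 7, 8, 9, 10

1 → match
2 → match
3 → match
4 → match
5 → match
6 → no match
7 → match
8 → match
9 → match
10 → match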